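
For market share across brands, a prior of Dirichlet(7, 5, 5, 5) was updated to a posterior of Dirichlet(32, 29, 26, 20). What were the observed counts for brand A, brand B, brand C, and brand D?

counts (25, 24, 21, 15)

For a Dirichlet(α) prior with multinomial counts c, the posterior is Dirichlet(α + c) componentwise.
Counts are posterior − prior componentwise: 32−7=25, 29−5=24, 26−5=21, 20−5=15.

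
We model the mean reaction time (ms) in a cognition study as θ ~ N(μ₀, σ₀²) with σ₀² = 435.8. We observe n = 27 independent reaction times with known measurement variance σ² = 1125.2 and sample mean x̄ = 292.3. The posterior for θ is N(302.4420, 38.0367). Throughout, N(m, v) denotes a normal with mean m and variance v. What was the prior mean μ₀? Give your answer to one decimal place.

μ₀ = 408.5

The posterior mean is a precision-weighted average: μ_n = (τ₀μ₀ + τ_data·x̄)/(τ₀+τ_data), with τ₀=1/σ₀² and τ_data=n/σ².
Here τ₀ = 1/435.8 = 0.002295 and τ_data = 27/1125.2 = 0.023996, so τ_n = 0.026291.
Rearranging for μ₀: μ₀ = (μ_n·τ_n − τ_data·x̄)/τ₀ = (302.4420·0.026291 − 0.023996·292.3) / 0.002295 = 0.937472/0.002295 ≈ 408.5.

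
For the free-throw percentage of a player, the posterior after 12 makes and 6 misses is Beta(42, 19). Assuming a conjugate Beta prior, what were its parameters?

A Beta(α, β) prior with s successes and f failures in binomial data gives a Beta(α+s, β+f) posterior.
So α = 42 − 12 = 30 and β = 19 − 6 = 13.

Beta(30, 13)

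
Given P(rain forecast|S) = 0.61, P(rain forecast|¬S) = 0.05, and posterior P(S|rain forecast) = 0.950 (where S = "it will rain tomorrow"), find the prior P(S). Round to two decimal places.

In odds form, posterior odds = prior odds × likelihood ratio, so prior odds = posterior odds ÷ LR.
Posterior odds = 0.950/(1−0.950) = 19.0000. LR = 0.61/0.05 = 12.2000.
Prior odds = 19.0000/12.2000 = 1.5574, so P(S) = 1.5574/(1+1.5574) ≈ 0.61.

P(S) = 0.61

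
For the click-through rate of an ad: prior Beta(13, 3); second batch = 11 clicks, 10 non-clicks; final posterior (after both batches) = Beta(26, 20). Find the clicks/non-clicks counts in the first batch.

Because Beta–binomial updating is additive in the counts, the combined data contributed (α_post−α_prior, β_post−β_prior) successes and failures.
Total across both batches: 26−13=13 clicks, 20−3=17 non-clicks.
Subtract the second batch: 13−11=2 clicks and 17−10=7 non-clicks.

2 clicks and 7 non-clicks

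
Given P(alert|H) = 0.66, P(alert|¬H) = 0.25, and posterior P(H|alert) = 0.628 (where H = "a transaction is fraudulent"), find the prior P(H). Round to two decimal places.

P(H) = 0.39

In odds form, posterior odds = prior odds × likelihood ratio, so prior odds = posterior odds ÷ LR.
Posterior odds = 0.628/(1−0.628) = 1.6882. LR = 0.66/0.25 = 2.6400.
Prior odds = 1.6882/2.6400 = 0.6395, so P(H) = 0.6395/(1+0.6395) ≈ 0.39.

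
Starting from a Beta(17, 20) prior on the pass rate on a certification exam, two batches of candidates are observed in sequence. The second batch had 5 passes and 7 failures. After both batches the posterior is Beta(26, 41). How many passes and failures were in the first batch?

4 passes and 14 failures

Because Beta–binomial updating is additive in the counts, the combined data contributed (α_post−α_prior, β_post−β_prior) successes and failures.
Total across both batches: 26−17=9 passes, 41−20=21 failures.
Subtract the second batch: 9−5=4 passes and 21−7=14 failures.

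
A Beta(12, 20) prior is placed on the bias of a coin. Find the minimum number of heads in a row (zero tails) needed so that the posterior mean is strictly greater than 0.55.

k = 13

After k heads and 0 tails the posterior is Beta(12+k, 20), with mean (12+k)/(12+20+k).
Set (12+k)/(32+k) > 0.55 and solve: k > (0.55·32 − 12)/(1 − 0.55) = 12.444.
The smallest integer exceeding 12.444 is 13.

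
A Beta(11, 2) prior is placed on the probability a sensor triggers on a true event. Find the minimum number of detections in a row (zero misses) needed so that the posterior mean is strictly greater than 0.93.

k = 16

After k detections and 0 misses the posterior is Beta(11+k, 2), with mean (11+k)/(11+2+k).
Set (11+k)/(13+k) > 0.93 and solve: k > (0.93·13 − 11)/(1 − 0.93) = 15.571.
The smallest integer exceeding 15.571 is 16, and checking k=16: (27)/(29) = 0.9310 > 0.93.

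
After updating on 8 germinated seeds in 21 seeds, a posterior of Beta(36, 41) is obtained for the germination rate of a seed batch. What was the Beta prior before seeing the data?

Beta(28, 28)

Beta is conjugate to the binomial likelihood: posterior = Beta(α+s, β+f).
So α = 36 − 8 = 28 and β = 41 − 13 = 28.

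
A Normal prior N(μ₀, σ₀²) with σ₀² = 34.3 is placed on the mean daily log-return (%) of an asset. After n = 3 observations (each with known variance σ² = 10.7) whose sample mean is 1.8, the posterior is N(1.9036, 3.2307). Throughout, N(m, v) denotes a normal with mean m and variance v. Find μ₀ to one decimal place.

With known observation variance, the Normal–Normal posterior has precision τ_n = τ₀ + n/σ² and mean μ_n = (τ₀μ₀ + (n/σ²)x̄)/τ_n.
Here τ₀ = 1/34.3 = 0.029155 and τ_data = 3/10.7 = 0.280374, so τ_n = 0.309529.
Rearranging for μ₀: μ₀ = (μ_n·τ_n − τ_data·x̄)/τ₀ = (1.9036·0.309529 − 0.280374·1.8) / 0.029155 = 0.084546/0.029155 ≈ 2.9.

μ₀ = 2.9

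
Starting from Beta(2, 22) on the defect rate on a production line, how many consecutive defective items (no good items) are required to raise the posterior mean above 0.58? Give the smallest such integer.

After k defective items and 0 good items the posterior is Beta(2+k, 22), with mean (2+k)/(2+22+k).
Set (2+k)/(24+k) > 0.58 and solve: k > (0.58·24 − 2)/(1 − 0.58) = 28.381.
The smallest integer exceeding 28.381 is 29.

k = 29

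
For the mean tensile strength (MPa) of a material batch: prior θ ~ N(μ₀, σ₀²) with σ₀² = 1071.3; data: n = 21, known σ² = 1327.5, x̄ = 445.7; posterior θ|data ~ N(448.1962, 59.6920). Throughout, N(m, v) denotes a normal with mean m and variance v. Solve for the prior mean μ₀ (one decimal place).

μ₀ = 490.5

The posterior mean is a precision-weighted average: μ_n = (τ₀μ₀ + τ_data·x̄)/(τ₀+τ_data), with τ₀=1/σ₀² and τ_data=n/σ².
Here τ₀ = 1/1071.3 = 0.000933 and τ_data = 21/1327.5 = 0.015819, so τ_n = 0.016752.
Rearranging for μ₀: μ₀ = (μ_n·τ_n − τ_data·x̄)/τ₀ = (448.1962·0.016752 − 0.015819·445.7) / 0.000933 = 0.457654/0.000933 ≈ 490.5.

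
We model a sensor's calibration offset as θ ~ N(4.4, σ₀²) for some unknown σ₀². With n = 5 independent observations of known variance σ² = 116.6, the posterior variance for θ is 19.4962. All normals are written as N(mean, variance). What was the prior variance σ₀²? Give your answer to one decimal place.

Posterior precision equals prior precision plus data precision: 1/σ_n² = 1/σ₀² + n/σ².
So 1/σ₀² = 1/19.4962 − 5/116.6 = 0.051292 − 0.042882 = 0.008410.
Hence σ₀² = 1/0.008410 ≈ 118.9.

σ₀² = 118.9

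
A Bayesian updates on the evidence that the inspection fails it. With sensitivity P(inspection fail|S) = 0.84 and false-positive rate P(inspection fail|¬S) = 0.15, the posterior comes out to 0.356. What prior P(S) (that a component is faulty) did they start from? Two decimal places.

Bayes' rule in odds form gives O(S|E) = O(S)·[P(E|S)/P(E|¬S)], hence O(S) = O(S|E)/LR.
Posterior odds = 0.356/(1−0.356) = 0.5528. LR = 0.84/0.15 = 5.6000.
Prior odds = 0.5528/5.6000 = 0.0987, so P(S) = 0.0987/(1+0.0987) ≈ 0.09.

P(S) = 0.09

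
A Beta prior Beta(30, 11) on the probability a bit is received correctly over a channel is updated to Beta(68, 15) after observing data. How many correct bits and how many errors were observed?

38 correct bits and 4 errors

A Beta(a, b) prior with s successes and f failures in binomial data gives a Beta(a+s, b+f) posterior.
Match parameters: s=68−30=38, f=15−11=4.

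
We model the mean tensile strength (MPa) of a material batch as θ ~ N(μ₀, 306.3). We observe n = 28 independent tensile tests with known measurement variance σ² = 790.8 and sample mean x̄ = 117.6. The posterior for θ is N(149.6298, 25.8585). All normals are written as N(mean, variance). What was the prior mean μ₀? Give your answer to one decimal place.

μ₀ = 497.0

With known observation variance, the Normal–Normal posterior has precision τ_n = τ₀ + n/σ² and mean μ_n = (τ₀μ₀ + (n/σ²)x̄)/τ_n.
Here τ₀ = 1/306.3 = 0.003265 and τ_data = 28/790.8 = 0.035407, so τ_n = 0.038672.
Rearranging for μ₀: μ₀ = (μ_n·τ_n − τ_data·x̄)/τ₀ = (149.6298·0.038672 − 0.035407·117.6) / 0.003265 = 1.622620/0.003265 ≈ 497.0.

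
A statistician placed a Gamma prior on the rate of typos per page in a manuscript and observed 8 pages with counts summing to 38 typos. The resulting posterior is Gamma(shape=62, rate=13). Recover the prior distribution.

Gamma–Poisson conjugacy: posterior shape = α + Σxᵢ, posterior rate = β + n.
So α = 62 − 38 = 24 and β = 13 − 8 = 5.

Gamma(shape=24, rate=5)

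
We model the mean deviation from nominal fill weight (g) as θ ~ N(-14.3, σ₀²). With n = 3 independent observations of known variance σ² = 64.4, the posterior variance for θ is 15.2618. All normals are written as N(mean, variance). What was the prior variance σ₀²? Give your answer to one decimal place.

σ₀² = 52.8

Posterior precision equals prior precision plus data precision: 1/σ_n² = 1/σ₀² + n/σ².
So 1/σ₀² = 1/15.2618 − 3/64.4 = 0.065523 − 0.046584 = 0.018939.
Hence σ₀² = 1/0.018939 ≈ 52.8.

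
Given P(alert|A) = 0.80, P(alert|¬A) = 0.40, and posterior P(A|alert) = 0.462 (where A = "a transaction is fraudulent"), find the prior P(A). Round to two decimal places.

Bayes' rule in odds form gives O(A|E) = O(A)·[P(E|A)/P(E|¬A)], hence O(A) = O(A|E)/LR.
Posterior odds = 0.462/(1−0.462) = 0.8587. LR = 0.80/0.40 = 2.0000.
Prior odds = 0.8587/2.0000 = 0.4294, so P(A) = 0.4294/(1+0.4294) ≈ 0.30.

P(A) = 0.30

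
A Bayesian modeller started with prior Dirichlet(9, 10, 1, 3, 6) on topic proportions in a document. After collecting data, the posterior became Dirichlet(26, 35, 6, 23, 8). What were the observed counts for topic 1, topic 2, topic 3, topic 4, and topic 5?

For a Dirichlet(α) prior with multinomial counts c, the posterior is Dirichlet(α + c) componentwise.
Counts are posterior − prior componentwise: 26−9=17, 35−10=25, 6−1=5, 23−3=20, 8−6=2.

counts (17, 25, 5, 20, 2)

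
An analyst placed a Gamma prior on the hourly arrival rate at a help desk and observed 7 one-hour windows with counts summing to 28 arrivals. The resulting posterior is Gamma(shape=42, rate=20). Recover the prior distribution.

Gamma–Poisson conjugacy: posterior shape = α + Σxᵢ, posterior rate = β + n.
So α = 42 − 28 = 14 and β = 20 − 7 = 13.

Gamma(shape=14, rate=13)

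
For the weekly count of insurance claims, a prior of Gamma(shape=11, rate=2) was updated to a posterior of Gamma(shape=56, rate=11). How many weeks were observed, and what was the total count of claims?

Gamma–Poisson conjugacy: posterior shape = α + Σxᵢ, posterior rate = β + n.
Matching: Σxᵢ = 56 − 11 = 45 and n = 11 − 2 = 9.

n = 9 weeks with total 45 claims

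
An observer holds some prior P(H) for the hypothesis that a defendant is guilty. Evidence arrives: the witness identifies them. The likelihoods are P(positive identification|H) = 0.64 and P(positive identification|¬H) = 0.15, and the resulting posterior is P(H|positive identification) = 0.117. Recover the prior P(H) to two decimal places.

P(H) = 0.03

In odds form, posterior odds = prior odds × likelihood ratio, so prior odds = posterior odds ÷ LR.
Posterior odds = 0.117/(1−0.117) = 0.1325. LR = 0.64/0.15 = 4.2667.
Prior odds = 0.1325/4.2667 = 0.0311, so P(H) = 0.0311/(1+0.0311) ≈ 0.03.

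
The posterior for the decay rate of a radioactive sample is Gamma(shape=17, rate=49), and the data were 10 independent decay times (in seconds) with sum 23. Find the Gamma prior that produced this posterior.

For an exponential likelihood with a Gamma(α, β) prior on the rate, n observations with total T give posterior Gamma(α+n, β+T).
So α = 17 − 10 = 7 and β = 49 − 23 = 26.

Gamma(shape=7, rate=26)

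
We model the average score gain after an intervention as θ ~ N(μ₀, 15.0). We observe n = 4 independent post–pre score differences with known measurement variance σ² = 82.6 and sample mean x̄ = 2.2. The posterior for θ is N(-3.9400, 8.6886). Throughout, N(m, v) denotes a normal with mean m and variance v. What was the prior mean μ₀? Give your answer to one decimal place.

With known observation variance, the Normal–Normal posterior has precision τ_n = τ₀ + n/σ² and mean μ_n = (τ₀μ₀ + (n/σ²)x̄)/τ_n.
Here τ₀ = 1/15.0 = 0.066667 and τ_data = 4/82.6 = 0.048426, so τ_n = 0.115093.
Rearranging for μ₀: μ₀ = (μ_n·τ_n − τ_data·x̄)/τ₀ = (-3.9400·0.115093 − 0.048426·2.2) / 0.066667 = -0.560004/0.066667 ≈ -8.4.

μ₀ = -8.4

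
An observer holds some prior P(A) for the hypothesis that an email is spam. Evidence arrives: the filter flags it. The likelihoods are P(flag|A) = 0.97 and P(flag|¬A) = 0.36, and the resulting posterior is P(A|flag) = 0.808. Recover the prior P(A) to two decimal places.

Bayes' rule in odds form gives O(A|E) = O(A)·[P(E|A)/P(E|¬A)], hence O(A) = O(A|E)/LR.
Posterior odds = 0.808/(1−0.808) = 4.2083. LR = 0.97/0.36 = 2.6944.
Prior odds = 4.2083/2.6944 = 1.5619, so P(A) = 1.5619/(1+1.5619) ≈ 0.61.

P(A) = 0.61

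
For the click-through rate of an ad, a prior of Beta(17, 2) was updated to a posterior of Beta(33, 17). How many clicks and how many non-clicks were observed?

16 clicks and 15 non-clicks

Beta is conjugate to the binomial likelihood: posterior = Beta(α+s, β+f).
So s = 33 − 17 = 16 and f = 17 − 2 = 15.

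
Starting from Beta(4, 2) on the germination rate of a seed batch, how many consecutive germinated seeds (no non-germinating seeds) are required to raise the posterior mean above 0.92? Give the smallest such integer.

k = 20

After k germinated seeds and 0 non-germinating seeds the posterior is Beta(4+k, 2), with mean (4+k)/(4+2+k).
Set (4+k)/(6+k) > 0.92 and solve: k > (0.92·6 − 4)/(1 − 0.92) = 19.000.
The smallest integer exceeding 19.000 is 20, and checking k=20: (24)/(26) = 0.9231 > 0.92.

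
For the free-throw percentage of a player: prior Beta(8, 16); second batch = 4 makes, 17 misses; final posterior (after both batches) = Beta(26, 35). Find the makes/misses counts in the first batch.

Because Beta–binomial updating is additive in the counts, the combined data contributed (α_post−α_prior, β_post−β_prior) successes and failures.
Total across both batches: 26−8=18 makes, 35−16=19 misses.
Subtract the second batch: 18−4=14 makes and 19−17=2 misses.

14 makes and 2 misses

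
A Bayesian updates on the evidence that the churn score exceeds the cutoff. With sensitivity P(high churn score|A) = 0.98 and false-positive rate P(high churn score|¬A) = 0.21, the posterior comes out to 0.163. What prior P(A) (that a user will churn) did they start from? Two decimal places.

P(A) = 0.04

Bayes' rule in odds form gives O(A|E) = O(A)·[P(E|A)/P(E|¬A)], hence O(A) = O(A|E)/LR.
Posterior odds = 0.163/(1−0.163) = 0.1947. LR = 0.98/0.21 = 4.6667.
Prior odds = 0.1947/4.6667 = 0.0417, so P(A) = 0.0417/(1+0.0417) ≈ 0.04.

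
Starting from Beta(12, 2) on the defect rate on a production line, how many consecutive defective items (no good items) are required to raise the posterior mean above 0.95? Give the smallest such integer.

After k defective items and 0 good items the posterior is Beta(12+k, 2), with mean (12+k)/(12+2+k).
Set (12+k)/(14+k) > 0.95 and solve: k > (0.95·14 − 12)/(1 − 0.95) = 26.000.
The smallest integer exceeding 26.000 is 27, and checking k=27: (39)/(41) = 0.9512 > 0.95.

k = 27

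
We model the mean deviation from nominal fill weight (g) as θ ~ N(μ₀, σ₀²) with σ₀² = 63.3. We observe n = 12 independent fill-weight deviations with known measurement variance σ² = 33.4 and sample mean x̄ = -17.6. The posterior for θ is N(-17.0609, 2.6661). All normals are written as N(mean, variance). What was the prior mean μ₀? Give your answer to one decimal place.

μ₀ = -4.8

The posterior mean is a precision-weighted average: μ_n = (τ₀μ₀ + τ_data·x̄)/(τ₀+τ_data), with τ₀=1/σ₀² and τ_data=n/σ².
Here τ₀ = 1/63.3 = 0.015798 and τ_data = 12/33.4 = 0.359281, so τ_n = 0.375079.
Rearranging for μ₀: μ₀ = (μ_n·τ_n − τ_data·x̄)/τ₀ = (-17.0609·0.375079 − 0.359281·-17.6) / 0.015798 = -0.075840/0.015798 ≈ -4.8.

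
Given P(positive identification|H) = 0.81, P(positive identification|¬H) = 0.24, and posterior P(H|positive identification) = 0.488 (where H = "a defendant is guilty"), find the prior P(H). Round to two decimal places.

P(H) = 0.22

In odds form, posterior odds = prior odds × likelihood ratio, so prior odds = posterior odds ÷ LR.
Posterior odds = 0.488/(1−0.488) = 0.9531. LR = 0.81/0.24 = 3.3750.
Prior odds = 0.9531/3.3750 = 0.2824, so P(H) = 0.2824/(1+0.2824) ≈ 0.22.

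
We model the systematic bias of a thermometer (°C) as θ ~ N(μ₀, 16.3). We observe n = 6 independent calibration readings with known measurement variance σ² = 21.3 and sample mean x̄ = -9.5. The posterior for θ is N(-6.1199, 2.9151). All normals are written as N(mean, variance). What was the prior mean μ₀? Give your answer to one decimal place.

The posterior mean is a precision-weighted average: μ_n = (τ₀μ₀ + τ_data·x̄)/(τ₀+τ_data), with τ₀=1/σ₀² and τ_data=n/σ².
Here τ₀ = 1/16.3 = 0.061350 and τ_data = 6/21.3 = 0.281690, so τ_n = 0.343040.
Rearranging for μ₀: μ₀ = (μ_n·τ_n − τ_data·x̄)/τ₀ = (-6.1199·0.343040 − 0.281690·-9.5) / 0.061350 = 0.576685/0.061350 ≈ 9.4.

μ₀ = 9.4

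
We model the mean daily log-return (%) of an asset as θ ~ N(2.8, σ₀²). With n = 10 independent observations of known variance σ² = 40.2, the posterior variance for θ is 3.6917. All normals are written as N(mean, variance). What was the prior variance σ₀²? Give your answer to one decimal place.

σ₀² = 45.2

For the Normal–Normal model with known σ², precisions add: τ_n = τ₀ + n/σ².
So 1/σ₀² = 1/3.6917 − 10/40.2 = 0.270878 − 0.248756 = 0.022122.
Hence σ₀² = 1/0.022122 ≈ 45.2.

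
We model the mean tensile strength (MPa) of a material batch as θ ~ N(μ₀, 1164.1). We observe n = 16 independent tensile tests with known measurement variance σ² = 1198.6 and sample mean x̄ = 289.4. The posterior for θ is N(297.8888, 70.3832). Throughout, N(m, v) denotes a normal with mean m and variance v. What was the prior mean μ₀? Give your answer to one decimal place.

With known observation variance, the Normal–Normal posterior has precision τ_n = τ₀ + n/σ² and mean μ_n = (τ₀μ₀ + (n/σ²)x̄)/τ_n.
Here τ₀ = 1/1164.1 = 0.000859 and τ_data = 16/1198.6 = 0.013349, so τ_n = 0.014208.
Rearranging for μ₀: μ₀ = (μ_n·τ_n − τ_data·x̄)/τ₀ = (297.8888·0.014208 − 0.013349·289.4) / 0.000859 = 0.369203/0.000859 ≈ 429.8.

μ₀ = 429.8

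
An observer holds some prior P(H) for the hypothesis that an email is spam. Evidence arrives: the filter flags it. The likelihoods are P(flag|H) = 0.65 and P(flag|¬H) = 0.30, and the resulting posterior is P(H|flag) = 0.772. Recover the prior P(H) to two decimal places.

P(H) = 0.61

In odds form, posterior odds = prior odds × likelihood ratio, so prior odds = posterior odds ÷ LR.
Posterior odds = 0.772/(1−0.772) = 3.3860. LR = 0.65/0.30 = 2.1667.
Prior odds = 3.3860/2.1667 = 1.5627, so P(H) = 1.5627/(1+1.5627) ≈ 0.61.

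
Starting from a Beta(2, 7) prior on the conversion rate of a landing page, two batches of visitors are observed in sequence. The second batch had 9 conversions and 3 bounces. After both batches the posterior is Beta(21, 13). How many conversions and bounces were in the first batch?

10 conversions and 3 bounces

Because Beta–binomial updating is additive in the counts, the combined data contributed (α_post−α_prior, β_post−β_prior) successes and failures.
Total across both batches: 21−2=19 conversions, 13−7=6 bounces.
Subtract the second batch: 19−9=10 conversions and 6−3=3 bounces.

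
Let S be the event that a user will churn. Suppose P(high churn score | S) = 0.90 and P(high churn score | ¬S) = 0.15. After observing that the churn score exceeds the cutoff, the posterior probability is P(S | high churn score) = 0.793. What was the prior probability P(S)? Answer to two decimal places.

In odds form, posterior odds = prior odds × likelihood ratio, so prior odds = posterior odds ÷ LR.
Posterior odds = 0.793/(1−0.793) = 3.8309. LR = 0.90/0.15 = 6.0000.
Prior odds = 3.8309/6.0000 = 0.6385, so P(S) = 0.6385/(1+0.6385) ≈ 0.39.

P(S) = 0.39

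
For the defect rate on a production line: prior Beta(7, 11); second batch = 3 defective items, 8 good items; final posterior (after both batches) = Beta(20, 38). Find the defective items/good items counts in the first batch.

Sequential conjugate updates are equivalent to a single update on the pooled data, so total successes = posterior α − prior α and total failures = posterior β − prior β.
Total across both batches: 20−7=13 defective items, 38−11=27 good items.
Subtract the second batch: 13−3=10 defective items and 27−8=19 good items.

10 defective items and 19 good items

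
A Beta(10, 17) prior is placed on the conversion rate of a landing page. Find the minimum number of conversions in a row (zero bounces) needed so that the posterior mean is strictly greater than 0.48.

After k conversions and 0 bounces the posterior is Beta(10+k, 17), with mean (10+k)/(10+17+k).
Set (10+k)/(27+k) > 0.48 and solve: k > (0.48·27 − 10)/(1 − 0.48) = 5.692.
The smallest integer exceeding 5.692 is 6, and checking k=6: (16)/(33) = 0.4848 > 0.48.

k = 6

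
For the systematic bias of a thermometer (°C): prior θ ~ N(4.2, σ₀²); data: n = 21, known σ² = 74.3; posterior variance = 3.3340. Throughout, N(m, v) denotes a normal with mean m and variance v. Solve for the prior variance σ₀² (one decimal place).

Posterior precision equals prior precision plus data precision: 1/σ_n² = 1/σ₀² + n/σ².
So 1/σ₀² = 1/3.3340 − 21/74.3 = 0.299940 − 0.282638 = 0.017302.
Hence σ₀² = 1/0.017302 ≈ 57.8.

σ₀² = 57.8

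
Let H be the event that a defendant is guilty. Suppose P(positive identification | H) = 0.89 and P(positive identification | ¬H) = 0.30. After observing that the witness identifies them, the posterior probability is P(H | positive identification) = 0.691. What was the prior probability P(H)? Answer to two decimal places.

In odds form, posterior odds = prior odds × likelihood ratio, so prior odds = posterior odds ÷ LR.
Posterior odds = 0.691/(1−0.691) = 2.2362. LR = 0.89/0.30 = 2.9667.
Prior odds = 2.2362/2.9667 = 0.7538, so P(H) = 0.7538/(1+0.7538) ≈ 0.43.

P(H) = 0.43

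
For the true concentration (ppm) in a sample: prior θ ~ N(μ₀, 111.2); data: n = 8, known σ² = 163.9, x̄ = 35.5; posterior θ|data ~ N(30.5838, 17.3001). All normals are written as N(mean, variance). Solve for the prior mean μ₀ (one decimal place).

μ₀ = 3.9

The posterior mean is a precision-weighted average: μ_n = (τ₀μ₀ + τ_data·x̄)/(τ₀+τ_data), with τ₀=1/σ₀² and τ_data=n/σ².
Here τ₀ = 1/111.2 = 0.008993 and τ_data = 8/163.9 = 0.048810, so τ_n = 0.057803.
Rearranging for μ₀: μ₀ = (μ_n·τ_n − τ_data·x̄)/τ₀ = (30.5838·0.057803 − 0.048810·35.5) / 0.008993 = 0.035080/0.008993 ≈ 3.9.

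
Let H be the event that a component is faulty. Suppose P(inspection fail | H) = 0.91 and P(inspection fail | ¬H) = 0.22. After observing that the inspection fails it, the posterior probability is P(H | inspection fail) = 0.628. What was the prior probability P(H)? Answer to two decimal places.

P(H) = 0.29

In odds form, posterior odds = prior odds × likelihood ratio, so prior odds = posterior odds ÷ LR.
Posterior odds = 0.628/(1−0.628) = 1.6882. LR = 0.91/0.22 = 4.1364.
Prior odds = 1.6882/4.1364 = 0.4081, so P(H) = 0.4081/(1+0.4081) ≈ 0.29.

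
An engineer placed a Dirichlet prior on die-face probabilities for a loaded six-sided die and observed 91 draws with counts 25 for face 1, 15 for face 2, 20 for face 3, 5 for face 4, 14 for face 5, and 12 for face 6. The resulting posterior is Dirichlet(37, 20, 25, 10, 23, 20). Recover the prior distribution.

Dirichlet(12, 5, 5, 5, 9, 8)

For a Dirichlet(α) prior with multinomial counts c, the posterior is Dirichlet(α + c) componentwise.
Subtract each count from the matching posterior parameter: 37−25=12, 20−15=5, 25−20=5, 10−5=5, 23−14=9, 20−12=8.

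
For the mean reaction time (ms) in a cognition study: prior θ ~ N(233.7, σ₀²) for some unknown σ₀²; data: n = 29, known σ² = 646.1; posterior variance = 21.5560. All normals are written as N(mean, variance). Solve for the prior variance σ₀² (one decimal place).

σ₀² = 664.0

Posterior precision equals prior precision plus data precision: 1/σ_n² = 1/σ₀² + n/σ².
So 1/σ₀² = 1/21.5560 − 29/646.1 = 0.046391 − 0.044885 = 0.001506.
Hence σ₀² = 1/0.001506 ≈ 664.0.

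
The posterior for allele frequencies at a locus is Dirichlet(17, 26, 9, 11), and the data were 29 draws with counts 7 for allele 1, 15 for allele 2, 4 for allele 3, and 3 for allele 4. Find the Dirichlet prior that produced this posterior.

Dirichlet(10, 11, 5, 8)

For a Dirichlet(α) prior with multinomial counts c, the posterior is Dirichlet(α + c) componentwise.
Subtract each count from the matching posterior parameter: 17−7=10, 26−15=11, 9−4=5, 11−3=8.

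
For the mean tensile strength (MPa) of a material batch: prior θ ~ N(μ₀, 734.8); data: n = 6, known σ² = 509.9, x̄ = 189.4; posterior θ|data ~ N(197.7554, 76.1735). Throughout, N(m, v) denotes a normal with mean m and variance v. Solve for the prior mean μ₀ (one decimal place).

μ₀ = 270.0

With known observation variance, the Normal–Normal posterior has precision τ_n = τ₀ + n/σ² and mean μ_n = (τ₀μ₀ + (n/σ²)x̄)/τ_n.
Here τ₀ = 1/734.8 = 0.001361 and τ_data = 6/509.9 = 0.011767, so τ_n = 0.013128.
Rearranging for μ₀: μ₀ = (μ_n·τ_n − τ_data·x̄)/τ₀ = (197.7554·0.013128 − 0.011767·189.4) / 0.001361 = 0.367463/0.001361 ≈ 270.0.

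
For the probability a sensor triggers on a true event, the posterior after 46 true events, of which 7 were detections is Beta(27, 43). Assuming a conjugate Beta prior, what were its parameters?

Beta(20, 4)

A Beta(a, b) prior with s successes and f failures in binomial data gives a Beta(a+s, b+f) posterior.
So a = 27 − 7 = 20 and b = 43 − 39 = 4.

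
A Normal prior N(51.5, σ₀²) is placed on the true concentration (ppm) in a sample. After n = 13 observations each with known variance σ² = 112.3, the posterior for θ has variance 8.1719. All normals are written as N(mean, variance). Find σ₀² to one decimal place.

Posterior precision equals prior precision plus data precision: 1/σ_n² = 1/σ₀² + n/σ².
So 1/σ₀² = 1/8.1719 − 13/112.3 = 0.122371 − 0.115761 = 0.006610.
Hence σ₀² = 1/0.006610 ≈ 151.3.

σ₀² = 151.3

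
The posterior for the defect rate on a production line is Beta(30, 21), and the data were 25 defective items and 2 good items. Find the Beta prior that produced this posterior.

A Beta(α, β) prior with s successes and f failures in binomial data gives a Beta(α+s, β+f) posterior.
Subtract the data counts: 30−25=5, 21−2=19.

Beta(5, 19)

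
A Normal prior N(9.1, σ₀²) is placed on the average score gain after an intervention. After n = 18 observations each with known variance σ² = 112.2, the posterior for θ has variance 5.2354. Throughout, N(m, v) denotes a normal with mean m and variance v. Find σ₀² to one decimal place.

σ₀² = 32.7

Posterior precision equals prior precision plus data precision: 1/σ_n² = 1/σ₀² + n/σ².
So 1/σ₀² = 1/5.2354 − 18/112.2 = 0.191007 − 0.160428 = 0.030579.
Hence σ₀² = 1/0.030579 ≈ 32.7.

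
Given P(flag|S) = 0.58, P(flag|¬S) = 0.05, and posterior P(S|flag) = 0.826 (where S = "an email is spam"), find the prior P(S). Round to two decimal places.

P(S) = 0.29

Bayes' rule in odds form gives O(S|E) = O(S)·[P(E|S)/P(E|¬S)], hence O(S) = O(S|E)/LR.
Posterior odds = 0.826/(1−0.826) = 4.7471. LR = 0.58/0.05 = 11.6000.
Prior odds = 4.7471/11.6000 = 0.4092, so P(S) = 0.4092/(1+0.4092) ≈ 0.29.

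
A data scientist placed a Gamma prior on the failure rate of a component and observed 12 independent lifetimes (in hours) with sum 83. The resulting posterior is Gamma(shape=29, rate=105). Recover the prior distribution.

Gamma–exponential conjugacy: posterior shape = α + n, posterior rate = β + Σtᵢ.
So α = 29 − 12 = 17 and β = 105 − 83 = 22.

Gamma(shape=17, rate=22)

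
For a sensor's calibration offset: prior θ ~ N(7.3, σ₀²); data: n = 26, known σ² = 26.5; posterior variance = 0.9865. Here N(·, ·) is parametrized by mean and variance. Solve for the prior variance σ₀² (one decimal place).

σ₀² = 30.7

For the Normal–Normal model with known σ², precisions add: τ_n = τ₀ + n/σ².
So 1/σ₀² = 1/0.9865 − 26/26.5 = 1.013685 − 0.981132 = 0.032553.
Hence σ₀² = 1/0.032553 ≈ 30.7.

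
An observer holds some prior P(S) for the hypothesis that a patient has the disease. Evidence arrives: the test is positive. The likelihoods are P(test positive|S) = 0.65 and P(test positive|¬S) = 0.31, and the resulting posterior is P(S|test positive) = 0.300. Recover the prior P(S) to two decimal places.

Bayes' rule in odds form gives O(S|E) = O(S)·[P(E|S)/P(E|¬S)], hence O(S) = O(S|E)/LR.
Posterior odds = 0.300/(1−0.300) = 0.4286. LR = 0.65/0.31 = 2.0968.
Prior odds = 0.4286/2.0968 = 0.2044, so P(S) = 0.2044/(1+0.2044) ≈ 0.17.

P(S) = 0.17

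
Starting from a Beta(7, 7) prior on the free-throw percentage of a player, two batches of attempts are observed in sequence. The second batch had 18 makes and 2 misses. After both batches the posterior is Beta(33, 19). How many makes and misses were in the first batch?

8 makes and 10 misses

Sequential conjugate updates are equivalent to a single update on the pooled data, so total successes = posterior α − prior α and total failures = posterior β − prior β.
Total across both batches: 33−7=26 makes, 19−7=12 misses.
Subtract the second batch: 26−18=8 makes and 12−2=10 misses.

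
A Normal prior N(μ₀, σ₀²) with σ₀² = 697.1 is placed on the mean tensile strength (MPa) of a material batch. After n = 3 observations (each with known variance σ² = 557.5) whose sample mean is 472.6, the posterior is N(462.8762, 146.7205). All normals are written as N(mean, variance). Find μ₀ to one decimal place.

μ₀ = 426.4

The posterior mean is a precision-weighted average: μ_n = (τ₀μ₀ + τ_data·x̄)/(τ₀+τ_data), with τ₀=1/σ₀² and τ_data=n/σ².
Here τ₀ = 1/697.1 = 0.001435 and τ_data = 3/557.5 = 0.005381, so τ_n = 0.006816.
Rearranging for μ₀: μ₀ = (μ_n·τ_n − τ_data·x̄)/τ₀ = (462.8762·0.006816 − 0.005381·472.6) / 0.001435 = 0.611904/0.001435 ≈ 426.4.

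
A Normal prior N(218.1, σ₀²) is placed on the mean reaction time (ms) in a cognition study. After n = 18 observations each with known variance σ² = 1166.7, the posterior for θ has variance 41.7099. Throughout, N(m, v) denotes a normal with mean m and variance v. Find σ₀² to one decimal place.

σ₀² = 117.0

Posterior precision equals prior precision plus data precision: 1/σ_n² = 1/σ₀² + n/σ².
So 1/σ₀² = 1/41.7099 − 18/1166.7 = 0.023975 − 0.015428 = 0.008547.
Hence σ₀² = 1/0.008547 ≈ 117.0.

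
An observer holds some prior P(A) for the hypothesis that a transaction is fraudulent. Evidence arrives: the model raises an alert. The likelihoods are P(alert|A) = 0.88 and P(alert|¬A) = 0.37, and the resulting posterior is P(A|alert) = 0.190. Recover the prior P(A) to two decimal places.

P(A) = 0.09

Bayes' rule in odds form gives O(A|E) = O(A)·[P(E|A)/P(E|¬A)], hence O(A) = O(A|E)/LR.
Posterior odds = 0.190/(1−0.190) = 0.2346. LR = 0.88/0.37 = 2.3784.
Prior odds = 0.2346/2.3784 = 0.0986, so P(A) = 0.0986/(1+0.0986) ≈ 0.09.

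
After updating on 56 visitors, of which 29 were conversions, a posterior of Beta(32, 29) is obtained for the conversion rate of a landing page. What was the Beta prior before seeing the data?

A Beta(α, β) prior with s successes and f failures in binomial data gives a Beta(α+s, β+f) posterior.
Subtract the data counts: 32−29=3, 29−27=2.

Beta(3, 2)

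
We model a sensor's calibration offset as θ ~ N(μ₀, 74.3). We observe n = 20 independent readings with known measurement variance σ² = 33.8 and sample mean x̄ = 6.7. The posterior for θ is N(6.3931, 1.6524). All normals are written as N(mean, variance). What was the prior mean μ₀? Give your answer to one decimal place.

With known observation variance, the Normal–Normal posterior has precision τ_n = τ₀ + n/σ² and mean μ_n = (τ₀μ₀ + (n/σ²)x̄)/τ_n.
Here τ₀ = 1/74.3 = 0.013459 and τ_data = 20/33.8 = 0.591716, so τ_n = 0.605175.
Rearranging for μ₀: μ₀ = (μ_n·τ_n − τ_data·x̄)/τ₀ = (6.3931·0.605175 − 0.591716·6.7) / 0.013459 = -0.095553/0.013459 ≈ -7.1.

μ₀ = -7.1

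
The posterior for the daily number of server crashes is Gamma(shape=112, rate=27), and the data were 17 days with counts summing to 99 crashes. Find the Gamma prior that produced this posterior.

Gamma(shape=13, rate=10)

A Gamma(α, β) prior (rate parametrization) on a Poisson rate with n observations summing to S gives posterior Gamma(α+S, β+n).
So α = 112 − 99 = 13 and β = 27 − 17 = 10.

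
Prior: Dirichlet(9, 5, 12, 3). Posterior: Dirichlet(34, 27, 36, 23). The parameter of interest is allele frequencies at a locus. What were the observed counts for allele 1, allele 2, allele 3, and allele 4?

counts (25, 22, 24, 20)

For a Dirichlet(α) prior with multinomial counts c, the posterior is Dirichlet(α + c) componentwise.
Counts are posterior − prior componentwise: 34−9=25, 27−5=22, 36−12=24, 23−3=20.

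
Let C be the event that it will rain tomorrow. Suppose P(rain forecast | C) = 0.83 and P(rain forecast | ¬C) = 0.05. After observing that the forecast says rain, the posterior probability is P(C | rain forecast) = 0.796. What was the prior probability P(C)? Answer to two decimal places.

P(C) = 0.19

Bayes' rule in odds form gives O(C|E) = O(C)·[P(E|C)/P(E|¬C)], hence O(C) = O(C|E)/LR.
Posterior odds = 0.796/(1−0.796) = 3.9020. LR = 0.83/0.05 = 16.6000.
Prior odds = 3.9020/16.6000 = 0.2351, so P(C) = 0.2351/(1+0.2351) ≈ 0.19.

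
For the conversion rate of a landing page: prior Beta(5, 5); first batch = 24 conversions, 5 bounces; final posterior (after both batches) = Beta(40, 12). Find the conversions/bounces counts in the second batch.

Sequential conjugate updates are equivalent to a single update on the pooled data, so total successes = posterior α − prior α and total failures = posterior β − prior β.
Total across both batches: 40−5=35 conversions, 12−5=7 bounces.
Subtract the first batch: 35−24=11 conversions and 7−5=2 bounces.

11 conversions and 2 bounces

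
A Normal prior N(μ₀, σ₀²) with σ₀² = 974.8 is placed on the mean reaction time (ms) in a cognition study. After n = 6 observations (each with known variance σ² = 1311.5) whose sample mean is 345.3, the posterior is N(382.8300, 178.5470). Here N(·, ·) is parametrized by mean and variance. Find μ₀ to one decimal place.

The posterior mean is a precision-weighted average: μ_n = (τ₀μ₀ + τ_data·x̄)/(τ₀+τ_data), with τ₀=1/σ₀² and τ_data=n/σ².
Here τ₀ = 1/974.8 = 0.001026 and τ_data = 6/1311.5 = 0.004575, so τ_n = 0.005601.
Rearranging for μ₀: μ₀ = (μ_n·τ_n − τ_data·x̄)/τ₀ = (382.8300·0.005601 − 0.004575·345.3) / 0.001026 = 0.564483/0.001026 ≈ 550.2.

μ₀ = 550.2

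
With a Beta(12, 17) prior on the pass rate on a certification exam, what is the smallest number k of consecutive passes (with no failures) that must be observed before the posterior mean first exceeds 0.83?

After k passes and 0 failures the posterior is Beta(12+k, 17), with mean (12+k)/(12+17+k).
Set (12+k)/(29+k) > 0.83 and solve: k > (0.83·29 − 12)/(1 − 0.83) = 71.000.
The smallest integer exceeding 71.000 is 72, and checking k=72: (84)/(101) = 0.8317 > 0.83.

k = 72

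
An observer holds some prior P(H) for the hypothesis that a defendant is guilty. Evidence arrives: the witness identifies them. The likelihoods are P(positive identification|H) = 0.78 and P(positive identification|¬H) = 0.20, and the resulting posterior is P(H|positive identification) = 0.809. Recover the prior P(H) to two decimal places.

P(H) = 0.52

Bayes' rule in odds form gives O(H|E) = O(H)·[P(E|H)/P(E|¬H)], hence O(H) = O(H|E)/LR.
Posterior odds = 0.809/(1−0.809) = 4.2356. LR = 0.78/0.20 = 3.9000.
Prior odds = 4.2356/3.9000 = 1.0861, so P(H) = 1.0861/(1+1.0861) ≈ 0.52.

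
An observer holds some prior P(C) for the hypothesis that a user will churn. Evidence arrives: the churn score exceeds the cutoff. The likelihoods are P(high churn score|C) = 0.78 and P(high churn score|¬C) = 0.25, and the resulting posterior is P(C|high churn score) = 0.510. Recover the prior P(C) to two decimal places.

In odds form, posterior odds = prior odds × likelihood ratio, so prior odds = posterior odds ÷ LR.
Posterior odds = 0.510/(1−0.510) = 1.0408. LR = 0.78/0.25 = 3.1200.
Prior odds = 1.0408/3.1200 = 0.3336, so P(C) = 0.3336/(1+0.3336) ≈ 0.25.

P(C) = 0.25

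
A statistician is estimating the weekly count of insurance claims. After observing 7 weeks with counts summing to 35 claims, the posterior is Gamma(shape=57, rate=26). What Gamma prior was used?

Gamma(shape=22, rate=19)

Gamma–Poisson conjugacy: posterior shape = α + Σxᵢ, posterior rate = β + n.
So α = 57 − 35 = 22 and β = 26 − 7 = 19.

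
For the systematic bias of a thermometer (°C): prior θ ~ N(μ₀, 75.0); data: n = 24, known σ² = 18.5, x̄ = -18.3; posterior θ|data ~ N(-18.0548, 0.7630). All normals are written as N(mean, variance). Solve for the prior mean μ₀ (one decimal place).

The posterior mean is a precision-weighted average: μ_n = (τ₀μ₀ + τ_data·x̄)/(τ₀+τ_data), with τ₀=1/σ₀² and τ_data=n/σ².
Here τ₀ = 1/75.0 = 0.013333 and τ_data = 24/18.5 = 1.297297, so τ_n = 1.310630.
Rearranging for μ₀: μ₀ = (μ_n·τ_n − τ_data·x̄)/τ₀ = (-18.0548·1.310630 − 1.297297·-18.3) / 0.013333 = 0.077373/0.013333 ≈ 5.8.

μ₀ = 5.8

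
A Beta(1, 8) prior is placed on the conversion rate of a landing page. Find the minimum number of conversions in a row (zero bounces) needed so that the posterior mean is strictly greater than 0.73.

After k conversions and 0 bounces the posterior is Beta(1+k, 8), with mean (1+k)/(1+8+k).
Set (1+k)/(9+k) > 0.73 and solve: k > (0.73·9 − 1)/(1 − 0.73) = 20.630.
The smallest integer exceeding 20.630 is 21.

k = 21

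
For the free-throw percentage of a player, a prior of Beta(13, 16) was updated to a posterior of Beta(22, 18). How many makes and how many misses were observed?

9 makes and 2 misses

A Beta(a, b) prior with s successes and f failures in binomial data gives a Beta(a+s, b+f) posterior.
Match parameters: s=22−13=9, f=18−16=2.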